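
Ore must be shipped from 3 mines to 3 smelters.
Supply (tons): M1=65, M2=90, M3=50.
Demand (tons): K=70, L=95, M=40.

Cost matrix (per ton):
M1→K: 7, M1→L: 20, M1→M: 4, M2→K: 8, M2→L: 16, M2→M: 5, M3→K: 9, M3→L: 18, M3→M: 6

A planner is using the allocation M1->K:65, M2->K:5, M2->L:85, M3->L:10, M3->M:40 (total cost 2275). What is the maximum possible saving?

5

Current plan cost = 65·7 + 5·8 + 85·16 + 10·18 + 40·6 = 2275.
Optimal plan:
  M1–K: 25 × 7 = 175
  M1–M: 40 × 4 = 160
  M2–L: 90 × 16 = 1440
  M3–K: 45 × 9 = 405
  M3–L: 5 × 18 = 90
Optimal cost = 2270.
Saving = 2275 − 2270 = 5.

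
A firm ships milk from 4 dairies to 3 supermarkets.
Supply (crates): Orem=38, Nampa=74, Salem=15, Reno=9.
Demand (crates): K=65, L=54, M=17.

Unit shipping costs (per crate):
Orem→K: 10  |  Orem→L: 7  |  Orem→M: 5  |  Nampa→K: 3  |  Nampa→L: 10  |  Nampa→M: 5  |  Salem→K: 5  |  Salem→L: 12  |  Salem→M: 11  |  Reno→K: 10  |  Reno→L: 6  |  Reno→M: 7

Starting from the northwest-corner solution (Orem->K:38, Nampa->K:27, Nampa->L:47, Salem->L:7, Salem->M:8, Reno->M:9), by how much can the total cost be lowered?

Current plan cost = 38·10 + 27·3 + 47·10 + 7·12 + 8·11 + 9·7 = 1166.
Optimal plan:
  Orem to L: 38 × 7 = 266
  Nampa to K: 50 × 3 = 150
  Nampa to L: 7 × 10 = 70
  Nampa to M: 17 × 5 = 85
  Salem to K: 15 × 5 = 75
  Reno to L: 9 × 6 = 54
Optimal cost = 700.
Saving = 1166 − 700 = 466.

466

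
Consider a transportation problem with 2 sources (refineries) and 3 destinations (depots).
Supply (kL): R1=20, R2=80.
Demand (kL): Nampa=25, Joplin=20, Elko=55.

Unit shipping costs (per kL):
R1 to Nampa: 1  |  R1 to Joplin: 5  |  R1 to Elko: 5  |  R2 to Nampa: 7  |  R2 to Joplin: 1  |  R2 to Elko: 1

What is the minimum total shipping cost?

130

One minimum-cost allocation:
  R1→Nampa: 20 kL
  R2→Nampa: 5 kL
  R2→Joplin: 20 kL
  R2→Elko: 55 kL
Total cost = 130.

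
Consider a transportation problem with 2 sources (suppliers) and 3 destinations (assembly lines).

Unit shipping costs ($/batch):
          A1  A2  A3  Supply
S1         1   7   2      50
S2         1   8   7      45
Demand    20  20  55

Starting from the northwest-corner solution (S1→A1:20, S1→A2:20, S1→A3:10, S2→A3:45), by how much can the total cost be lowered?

Current plan cost = 20·1 + 20·7 + 10·2 + 45·7 = $495.
Optimal plan:
  S1→A3: 50 batches
  S2→A1: 20 batches
  S2→A2: 20 batches
  S2→A3: 5 batches
Optimal cost = $315.
Saving = 495 − 315 = $180.

180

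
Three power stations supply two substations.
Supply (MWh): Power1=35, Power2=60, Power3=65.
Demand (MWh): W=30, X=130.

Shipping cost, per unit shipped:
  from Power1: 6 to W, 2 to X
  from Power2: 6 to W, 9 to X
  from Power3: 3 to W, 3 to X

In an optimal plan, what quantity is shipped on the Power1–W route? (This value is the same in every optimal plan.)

0

The minimum-cost plan:
  Power1→X: 35 × 2 = 70
  Power2→W: 30 × 6 = 180
  Power2→X: 30 × 9 = 270
  Power3→X: 65 × 3 = 195
Total cost = 715.
The route Power1→W is not used.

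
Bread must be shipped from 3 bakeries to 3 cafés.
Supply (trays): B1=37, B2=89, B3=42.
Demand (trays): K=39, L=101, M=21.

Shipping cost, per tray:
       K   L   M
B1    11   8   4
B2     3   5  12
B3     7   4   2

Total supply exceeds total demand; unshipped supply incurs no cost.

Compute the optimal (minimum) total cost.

One minimum-cost allocation:
  B1->L: 9 × 8 = 72
  B1->M: 21 × 4 = 84
  B2->K: 39 × 3 = 117
  B2->L: 50 × 5 = 250
  B3->L: 42 × 4 = 168
Total = 72 + 84 + 117 + 250 + 168 = 691.

691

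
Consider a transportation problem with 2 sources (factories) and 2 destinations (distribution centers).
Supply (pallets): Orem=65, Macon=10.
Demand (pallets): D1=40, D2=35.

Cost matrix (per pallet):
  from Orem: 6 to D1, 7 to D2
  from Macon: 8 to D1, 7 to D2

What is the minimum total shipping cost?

485

A cheapest plan:
  Orem to D1: 40 × 6 = 240
  Orem to D2: 25 × 7 = 175
  Macon to D2: 10 × 7 = 70
Total = 240 + 175 + 70 = 485.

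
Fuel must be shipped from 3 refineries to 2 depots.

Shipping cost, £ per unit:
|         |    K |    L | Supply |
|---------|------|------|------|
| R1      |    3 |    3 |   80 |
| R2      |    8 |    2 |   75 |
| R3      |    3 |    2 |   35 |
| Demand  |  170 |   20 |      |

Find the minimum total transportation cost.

An optimal shipping plan:
  R1–K: 80 kL
  R2–K: 55 kL
  R2–L: 20 kL
  R3–K: 35 kL
Total cost = £825.
(Supply check: R1 ships 80; R2 ships 75; R3 ships 35.)

825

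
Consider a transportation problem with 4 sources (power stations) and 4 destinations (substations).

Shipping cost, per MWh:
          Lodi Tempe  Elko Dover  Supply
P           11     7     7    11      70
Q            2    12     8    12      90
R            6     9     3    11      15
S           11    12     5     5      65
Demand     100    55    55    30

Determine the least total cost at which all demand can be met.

One minimum-cost allocation:
  P–Tempe: 55 × 7 = 385
  P–Elko: 15 × 7 = 105
  Q–Lodi: 90 × 2 = 180
  R–Lodi: 10 × 6 = 60
  R–Elko: 5 × 3 = 15
  S–Elko: 35 × 5 = 175
  S–Dover: 30 × 5 = 150
Total = 385 + 105 + 180 + 60 + 15 + 175 + 150 = 1070.

1070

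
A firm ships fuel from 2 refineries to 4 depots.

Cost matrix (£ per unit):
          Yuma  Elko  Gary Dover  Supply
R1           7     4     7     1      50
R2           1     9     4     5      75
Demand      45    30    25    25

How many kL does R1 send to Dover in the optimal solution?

Solving gives:
  R1 to Elko: 30 × £4 = £120
  R1 to Dover: 20 × £1 = £20
  R2 to Yuma: 45 × £1 = £45
  R2 to Gary: 25 × £4 = £100
  R2 to Dover: 5 × £5 = £25
Total cost = £310.
So R1→Dover carries 20 kL.

20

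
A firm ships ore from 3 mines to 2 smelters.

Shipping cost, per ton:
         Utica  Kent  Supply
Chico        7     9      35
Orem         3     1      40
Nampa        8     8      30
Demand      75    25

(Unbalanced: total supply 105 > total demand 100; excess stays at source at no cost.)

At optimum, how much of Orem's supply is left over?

0

Minimum-cost shipments:
  Chico to Utica: 35 tons
  Orem to Utica: 15 tons
  Orem to Kent: 25 tons
  Nampa to Utica: 25 tons
Total cost = 515.
Orem ships 40 of its 40, leaving 0.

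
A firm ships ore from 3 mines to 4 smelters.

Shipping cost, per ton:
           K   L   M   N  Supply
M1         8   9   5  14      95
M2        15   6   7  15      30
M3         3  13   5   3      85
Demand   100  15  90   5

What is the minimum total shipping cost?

985

One minimum-cost allocation:
  M1→K: 20 × 8 = 160
  M1→M: 75 × 5 = 375
  M2→L: 15 × 6 = 90
  M2→M: 15 × 7 = 105
  M3→K: 80 × 3 = 240
  M3→N: 5 × 3 = 15
Total = 160 + 375 + 90 + 105 + 240 + 15 = 985.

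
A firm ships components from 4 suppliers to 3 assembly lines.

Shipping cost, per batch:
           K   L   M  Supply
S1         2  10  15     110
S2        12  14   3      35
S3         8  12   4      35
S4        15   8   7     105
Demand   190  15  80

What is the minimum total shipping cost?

A cheapest plan:
  S1→K: 110 × 2 = 220
  S2→M: 35 × 3 = 105
  S3→K: 35 × 8 = 280
  S4→K: 45 × 15 = 675
  S4→L: 15 × 8 = 120
  S4→M: 45 × 7 = 315
Total = 220 + 105 + 280 + 675 + 120 + 315 = 1715.

1715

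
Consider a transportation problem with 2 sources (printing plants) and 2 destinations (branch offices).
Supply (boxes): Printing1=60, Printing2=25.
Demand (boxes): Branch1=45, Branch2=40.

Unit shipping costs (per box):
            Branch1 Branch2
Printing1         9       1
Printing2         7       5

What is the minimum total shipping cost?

A cheapest plan:
  Printing1->Branch1: 20 boxes
  Printing1->Branch2: 40 boxes
  Printing2->Branch1: 25 boxes
Total cost = 395.

395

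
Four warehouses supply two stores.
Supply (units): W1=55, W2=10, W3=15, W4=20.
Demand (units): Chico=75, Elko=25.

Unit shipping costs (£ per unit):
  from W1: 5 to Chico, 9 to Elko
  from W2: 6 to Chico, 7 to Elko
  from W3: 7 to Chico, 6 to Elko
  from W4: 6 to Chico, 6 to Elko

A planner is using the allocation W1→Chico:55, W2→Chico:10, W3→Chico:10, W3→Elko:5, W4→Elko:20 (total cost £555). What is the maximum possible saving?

10

Current plan cost = 55·5 + 10·6 + 10·7 + 5·6 + 20·6 = £555.
Optimal plan:
  W1 to Chico: 55 × £5 = £275
  W2 to Chico: 10 × £6 = £60
  W3 to Elko: 15 × £6 = £90
  W4 to Chico: 10 × £6 = £60
  W4 to Elko: 10 × £6 = £60
Optimal cost = £545.
Saving = 555 − 545 = £10.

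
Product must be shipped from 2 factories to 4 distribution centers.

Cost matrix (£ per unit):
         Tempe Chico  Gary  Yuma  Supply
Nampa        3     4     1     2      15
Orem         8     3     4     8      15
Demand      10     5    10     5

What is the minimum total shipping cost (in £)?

An optimal shipping plan:
  Nampa to Tempe: 10 × £3 = £30
  Nampa to Yuma: 5 × £2 = £10
  Orem to Chico: 5 × £3 = £15
  Orem to Gary: 10 × £4 = £40
Total = 30 + 10 + 15 + 40 = £95.
(Supply check: Nampa ships 15; Orem ships 15.)

95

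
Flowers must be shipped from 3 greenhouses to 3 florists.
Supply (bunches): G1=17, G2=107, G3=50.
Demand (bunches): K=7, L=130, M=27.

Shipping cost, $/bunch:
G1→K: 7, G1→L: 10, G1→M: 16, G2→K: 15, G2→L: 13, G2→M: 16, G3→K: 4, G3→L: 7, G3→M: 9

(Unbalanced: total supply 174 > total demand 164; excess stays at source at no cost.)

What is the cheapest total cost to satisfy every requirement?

1814

A cheapest plan:
  G1->L: 17 bunches
  G2->L: 97 bunches
  G3->K: 7 bunches
  G3->L: 16 bunches
  G3->M: 27 bunches
Total cost = $1814.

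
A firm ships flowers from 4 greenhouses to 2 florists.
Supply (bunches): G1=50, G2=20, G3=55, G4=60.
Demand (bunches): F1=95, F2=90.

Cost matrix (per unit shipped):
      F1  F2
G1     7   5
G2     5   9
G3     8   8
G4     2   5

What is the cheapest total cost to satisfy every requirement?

One minimum-cost allocation:
  G1–F2: 50 × 5 = 250
  G2–F1: 20 × 5 = 100
  G3–F1: 15 × 8 = 120
  G3–F2: 40 × 8 = 320
  G4–F1: 60 × 2 = 120
Total = 250 + 100 + 120 + 320 + 120 = 910.

910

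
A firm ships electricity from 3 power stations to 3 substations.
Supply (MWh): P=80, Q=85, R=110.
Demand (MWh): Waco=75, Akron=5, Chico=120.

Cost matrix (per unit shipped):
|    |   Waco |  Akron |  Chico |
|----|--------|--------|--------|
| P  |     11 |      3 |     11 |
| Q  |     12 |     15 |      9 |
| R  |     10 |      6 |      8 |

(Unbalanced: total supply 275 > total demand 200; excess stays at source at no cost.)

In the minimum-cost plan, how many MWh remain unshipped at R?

0

An optimal plan:
  P–Akron: 5 × 3 = 15
  Q–Chico: 85 × 9 = 765
  R–Waco: 75 × 10 = 750
  R–Chico: 35 × 8 = 280
Total cost = 1810.
R ships 110 of its 110, leaving 0.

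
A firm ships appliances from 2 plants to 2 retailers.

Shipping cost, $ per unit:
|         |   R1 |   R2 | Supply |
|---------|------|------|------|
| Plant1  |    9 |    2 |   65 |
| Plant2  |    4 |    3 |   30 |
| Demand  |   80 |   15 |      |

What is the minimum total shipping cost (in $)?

600

One minimum-cost allocation:
  Plant1–R1: 50 × $9 = $450
  Plant1–R2: 15 × $2 = $30
  Plant2–R1: 30 × $4 = $120
Total = 450 + 30 + 120 = $600.
(Supply check: Plant1 ships 65; Plant2 ships 30.)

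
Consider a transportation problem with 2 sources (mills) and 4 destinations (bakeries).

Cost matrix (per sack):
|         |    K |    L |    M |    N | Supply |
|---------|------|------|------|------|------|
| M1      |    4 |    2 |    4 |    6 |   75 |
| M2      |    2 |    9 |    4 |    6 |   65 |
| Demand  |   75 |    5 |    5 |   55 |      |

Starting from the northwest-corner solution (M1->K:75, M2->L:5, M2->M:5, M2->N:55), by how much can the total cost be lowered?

165

Current plan cost = 75·4 + 5·9 + 5·4 + 55·6 = 695.
Optimal plan:
  M1->K: 10 sacks
  M1->L: 5 sacks
  M1->M: 5 sacks
  M1->N: 55 sacks
  M2->K: 65 sacks
Optimal cost = 530.
Saving = 695 − 530 = 165.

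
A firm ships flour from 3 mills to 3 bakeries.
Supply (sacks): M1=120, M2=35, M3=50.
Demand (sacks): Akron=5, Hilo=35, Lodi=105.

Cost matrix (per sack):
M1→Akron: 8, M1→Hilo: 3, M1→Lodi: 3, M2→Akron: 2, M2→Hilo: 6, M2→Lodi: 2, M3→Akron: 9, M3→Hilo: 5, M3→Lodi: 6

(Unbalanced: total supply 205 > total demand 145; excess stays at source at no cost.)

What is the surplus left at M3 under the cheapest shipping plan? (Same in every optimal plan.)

50

Minimum-cost shipments:
  M1 to Hilo: 35 × 3 = 105
  M1 to Lodi: 75 × 3 = 225
  M2 to Akron: 5 × 2 = 10
  M2 to Lodi: 30 × 2 = 60
Total cost = 400.
M3 ships 0 of its 50, leaving 50.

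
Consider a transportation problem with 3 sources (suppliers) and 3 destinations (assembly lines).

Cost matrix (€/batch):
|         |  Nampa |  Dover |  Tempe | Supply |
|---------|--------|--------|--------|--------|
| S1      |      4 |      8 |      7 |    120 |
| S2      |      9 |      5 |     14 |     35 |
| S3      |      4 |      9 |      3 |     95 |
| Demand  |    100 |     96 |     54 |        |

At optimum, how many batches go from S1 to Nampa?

Solving gives:
  S1->Nampa: 59 batches
  S1->Dover: 61 batches
  S2->Dover: 35 batches
  S3->Nampa: 41 batches
  S3->Tempe: 54 batches
Total cost = €1225.
So S1→Nampa carries 59 batches.

59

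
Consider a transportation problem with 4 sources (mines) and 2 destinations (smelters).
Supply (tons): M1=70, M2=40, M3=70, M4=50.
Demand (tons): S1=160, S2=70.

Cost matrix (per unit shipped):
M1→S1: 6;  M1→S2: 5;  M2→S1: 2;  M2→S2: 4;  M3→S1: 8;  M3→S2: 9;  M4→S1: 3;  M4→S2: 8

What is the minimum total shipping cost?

An optimal shipping plan:
  M1 to S2: 70 tons
  M2 to S1: 40 tons
  M3 to S1: 70 tons
  M4 to S1: 50 tons
Total cost = 1140.
(Supply check: M1 ships 70; M2 ships 40; M3 ships 70; M4 ships 50.)

1140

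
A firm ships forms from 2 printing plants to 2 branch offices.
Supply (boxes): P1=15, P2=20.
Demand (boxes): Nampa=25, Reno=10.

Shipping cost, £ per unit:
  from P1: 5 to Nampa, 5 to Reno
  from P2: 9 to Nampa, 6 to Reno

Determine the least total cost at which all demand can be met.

225

An optimal shipping plan:
  P1→Nampa: 15 × £5 = £75
  P2→Nampa: 10 × £9 = £90
  P2→Reno: 10 × £6 = £60
Total = 75 + 90 + 60 = £225.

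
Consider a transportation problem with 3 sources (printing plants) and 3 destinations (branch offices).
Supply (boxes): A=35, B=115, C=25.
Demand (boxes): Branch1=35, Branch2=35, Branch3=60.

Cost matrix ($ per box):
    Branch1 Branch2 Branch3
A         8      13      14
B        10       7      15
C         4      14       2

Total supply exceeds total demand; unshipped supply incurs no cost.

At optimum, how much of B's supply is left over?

Minimum-cost shipments:
  A–Branch1: 35 × $8 = $280
  B–Branch2: 35 × $7 = $245
  B–Branch3: 35 × $15 = $525
  C–Branch3: 25 × $2 = $50
Total cost = $1100.
B ships 70 of its 115, leaving 45.

45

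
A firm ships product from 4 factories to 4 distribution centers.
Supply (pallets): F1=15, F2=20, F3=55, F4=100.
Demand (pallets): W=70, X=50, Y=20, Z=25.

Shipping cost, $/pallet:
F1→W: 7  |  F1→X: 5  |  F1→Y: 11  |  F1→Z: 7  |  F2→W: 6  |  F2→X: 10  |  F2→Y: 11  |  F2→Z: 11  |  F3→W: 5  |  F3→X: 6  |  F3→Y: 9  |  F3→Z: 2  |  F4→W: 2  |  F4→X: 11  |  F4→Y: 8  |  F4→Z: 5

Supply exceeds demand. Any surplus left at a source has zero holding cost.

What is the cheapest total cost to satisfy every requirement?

650

A cheapest plan:
  F1→X: 15 × $5 = $75
  F3→X: 35 × $6 = $210
  F3→Z: 20 × $2 = $40
  F4→W: 70 × $2 = $140
  F4→Y: 20 × $8 = $160
  F4→Z: 5 × $5 = $25
Total = 75 + 210 + 40 + 140 + 160 + 25 = $650.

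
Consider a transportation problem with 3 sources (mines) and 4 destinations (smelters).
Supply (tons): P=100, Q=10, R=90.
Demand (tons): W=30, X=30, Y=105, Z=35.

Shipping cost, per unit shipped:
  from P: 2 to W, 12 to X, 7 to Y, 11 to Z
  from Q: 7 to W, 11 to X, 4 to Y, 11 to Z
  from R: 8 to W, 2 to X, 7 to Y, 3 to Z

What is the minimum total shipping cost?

930

Optimal allocation:
  P to W: 30 × 2 = 60
  P to Y: 70 × 7 = 490
  Q to Y: 10 × 4 = 40
  R to X: 30 × 2 = 60
  R to Y: 25 × 7 = 175
  R to Z: 35 × 3 = 105
Total = 60 + 490 + 40 + 60 + 175 + 105 = 930.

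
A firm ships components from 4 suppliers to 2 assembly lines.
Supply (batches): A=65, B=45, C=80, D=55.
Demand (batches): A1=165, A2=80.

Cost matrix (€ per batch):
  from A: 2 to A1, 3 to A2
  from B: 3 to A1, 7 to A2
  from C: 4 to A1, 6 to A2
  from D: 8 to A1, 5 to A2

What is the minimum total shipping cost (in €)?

Optimal allocation:
  A->A1: 40 × €2 = €80
  A->A2: 25 × €3 = €75
  B->A1: 45 × €3 = €135
  C->A1: 80 × €4 = €320
  D->A2: 55 × €5 = €275
Total = 80 + 75 + 135 + 320 + 275 = €885.

885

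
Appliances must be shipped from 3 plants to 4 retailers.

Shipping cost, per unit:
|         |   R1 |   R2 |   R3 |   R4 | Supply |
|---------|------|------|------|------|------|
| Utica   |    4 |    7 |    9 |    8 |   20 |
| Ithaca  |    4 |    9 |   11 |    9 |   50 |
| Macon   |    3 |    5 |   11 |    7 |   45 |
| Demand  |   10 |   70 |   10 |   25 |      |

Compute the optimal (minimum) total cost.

785

One minimum-cost allocation:
  Utica to R2: 20 × 7 = 140
  Ithaca to R1: 10 × 4 = 40
  Ithaca to R2: 5 × 9 = 45
  Ithaca to R3: 10 × 11 = 110
  Ithaca to R4: 25 × 9 = 225
  Macon to R2: 45 × 5 = 225
Total = 140 + 40 + 45 + 110 + 225 + 225 = 785.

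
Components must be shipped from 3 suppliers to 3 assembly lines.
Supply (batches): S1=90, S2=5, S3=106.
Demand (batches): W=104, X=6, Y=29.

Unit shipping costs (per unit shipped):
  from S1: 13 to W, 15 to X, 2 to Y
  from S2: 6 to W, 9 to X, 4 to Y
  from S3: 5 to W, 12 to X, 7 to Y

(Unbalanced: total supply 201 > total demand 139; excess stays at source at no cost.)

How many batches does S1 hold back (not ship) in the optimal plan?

61

Minimum-cost shipments:
  S1->Y: 29 × 2 = 58
  S2->X: 5 × 9 = 45
  S3->W: 104 × 5 = 520
  S3->X: 1 × 12 = 12
Total cost = 635.
S1 ships 29 of its 90, leaving 61.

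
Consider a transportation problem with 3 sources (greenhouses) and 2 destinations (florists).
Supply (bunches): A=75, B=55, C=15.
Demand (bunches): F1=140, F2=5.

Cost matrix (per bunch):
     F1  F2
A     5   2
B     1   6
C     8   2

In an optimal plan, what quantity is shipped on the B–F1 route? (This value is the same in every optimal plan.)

55

The minimum-cost plan:
  A→F1: 75 bunches
  B→F1: 55 bunches
  C→F1: 10 bunches
  C→F2: 5 bunches
Total cost = 520.
So B→F1 carries 55 bunches.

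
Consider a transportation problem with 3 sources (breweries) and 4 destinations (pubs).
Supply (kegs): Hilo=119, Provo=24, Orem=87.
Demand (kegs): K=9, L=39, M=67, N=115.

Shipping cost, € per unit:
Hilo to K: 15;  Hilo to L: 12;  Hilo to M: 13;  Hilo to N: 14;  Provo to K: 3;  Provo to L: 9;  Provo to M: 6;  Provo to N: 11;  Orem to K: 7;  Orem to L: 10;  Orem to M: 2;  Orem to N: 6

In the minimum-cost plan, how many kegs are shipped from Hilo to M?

0

Solving gives:
  Hilo to L: 39 kegs
  Hilo to N: 80 kegs
  Provo to K: 9 kegs
  Provo to M: 15 kegs
  Orem to M: 52 kegs
  Orem to N: 35 kegs
Total cost = €2019.
The route Hilo→M is not used.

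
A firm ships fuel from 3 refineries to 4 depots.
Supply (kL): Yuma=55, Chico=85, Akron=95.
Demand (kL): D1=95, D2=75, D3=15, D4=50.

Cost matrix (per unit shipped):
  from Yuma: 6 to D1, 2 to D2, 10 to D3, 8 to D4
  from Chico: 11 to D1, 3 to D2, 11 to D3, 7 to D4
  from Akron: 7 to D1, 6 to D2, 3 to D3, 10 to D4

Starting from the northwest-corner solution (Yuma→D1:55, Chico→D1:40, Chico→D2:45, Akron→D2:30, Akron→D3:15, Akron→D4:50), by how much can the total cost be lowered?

400

Current plan cost = 55·6 + 40·11 + 45·3 + 30·6 + 15·3 + 50·10 = 1630.
Optimal plan:
  Yuma–D1: 15 × 6 = 90
  Yuma–D2: 40 × 2 = 80
  Chico–D2: 35 × 3 = 105
  Chico–D4: 50 × 7 = 350
  Akron–D1: 80 × 7 = 560
  Akron–D3: 15 × 3 = 45
Optimal cost = 1230.
Saving = 1630 − 1230 = 400.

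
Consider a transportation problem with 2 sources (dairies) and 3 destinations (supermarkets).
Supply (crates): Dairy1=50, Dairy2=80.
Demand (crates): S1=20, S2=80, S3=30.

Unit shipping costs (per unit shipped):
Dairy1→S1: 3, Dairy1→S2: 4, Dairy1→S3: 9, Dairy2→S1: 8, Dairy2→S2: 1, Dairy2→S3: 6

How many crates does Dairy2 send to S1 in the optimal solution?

0

Optimal shipments:
  Dairy1→S1: 20 × 3 = 60
  Dairy1→S3: 30 × 9 = 270
  Dairy2→S2: 80 × 1 = 80
Total cost = 410.
The route Dairy2→S1 is not used.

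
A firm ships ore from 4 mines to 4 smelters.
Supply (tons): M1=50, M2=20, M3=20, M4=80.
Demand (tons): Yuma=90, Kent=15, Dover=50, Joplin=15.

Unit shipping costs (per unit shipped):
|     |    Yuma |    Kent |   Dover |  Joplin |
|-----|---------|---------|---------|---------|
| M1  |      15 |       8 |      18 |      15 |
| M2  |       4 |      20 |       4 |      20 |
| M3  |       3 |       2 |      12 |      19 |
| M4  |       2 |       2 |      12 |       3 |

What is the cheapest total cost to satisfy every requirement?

1045

A cheapest plan:
  M1→Kent: 15 × 8 = 120
  M1→Dover: 30 × 18 = 540
  M1→Joplin: 5 × 15 = 75
  M2→Dover: 20 × 4 = 80
  M3→Yuma: 20 × 3 = 60
  M4→Yuma: 70 × 2 = 140
  M4→Joplin: 10 × 3 = 30
Total = 120 + 540 + 75 + 80 + 60 + 140 + 30 = 1045.
(Supply check: M1 ships 50; M2 ships 20; M3 ships 20; M4 ships 80.)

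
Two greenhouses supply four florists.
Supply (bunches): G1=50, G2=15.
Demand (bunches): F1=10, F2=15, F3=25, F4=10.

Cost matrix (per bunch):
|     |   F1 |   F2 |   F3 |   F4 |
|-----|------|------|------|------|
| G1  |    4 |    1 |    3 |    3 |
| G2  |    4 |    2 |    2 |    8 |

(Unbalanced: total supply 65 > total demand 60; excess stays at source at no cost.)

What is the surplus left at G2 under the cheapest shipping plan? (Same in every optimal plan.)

0

Minimum-cost shipments:
  G1 to F1: 10 × 4 = 40
  G1 to F2: 15 × 1 = 15
  G1 to F3: 10 × 3 = 30
  G1 to F4: 10 × 3 = 30
  G2 to F3: 15 × 2 = 30
Total cost = 145.
G2 ships 15 of its 15, leaving 0.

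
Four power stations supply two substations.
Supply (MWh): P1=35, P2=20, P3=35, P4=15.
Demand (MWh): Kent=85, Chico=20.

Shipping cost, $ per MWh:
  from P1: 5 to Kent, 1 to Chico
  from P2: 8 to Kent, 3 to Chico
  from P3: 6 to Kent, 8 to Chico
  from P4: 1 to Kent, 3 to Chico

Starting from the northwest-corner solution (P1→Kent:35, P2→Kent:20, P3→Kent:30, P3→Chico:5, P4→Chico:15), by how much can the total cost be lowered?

140

Current plan cost = 35·5 + 20·8 + 30·6 + 5·8 + 15·3 = $600.
Optimal plan:
  P1 to Kent: 35 × $5 = $175
  P2 to Chico: 20 × $3 = $60
  P3 to Kent: 35 × $6 = $210
  P4 to Kent: 15 × $1 = $15
Optimal cost = $460.
Saving = 600 − 460 = $140.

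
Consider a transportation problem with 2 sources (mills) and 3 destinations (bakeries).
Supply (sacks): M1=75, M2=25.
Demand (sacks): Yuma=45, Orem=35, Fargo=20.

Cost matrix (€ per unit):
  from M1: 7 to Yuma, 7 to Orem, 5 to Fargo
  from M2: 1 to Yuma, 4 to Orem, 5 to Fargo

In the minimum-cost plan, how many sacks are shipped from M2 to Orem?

0

Solving gives:
  M1–Yuma: 20 × €7 = €140
  M1–Orem: 35 × €7 = €245
  M1–Fargo: 20 × €5 = €100
  M2–Yuma: 25 × €1 = €25
Total cost = €510.
The route M2→Orem is not used.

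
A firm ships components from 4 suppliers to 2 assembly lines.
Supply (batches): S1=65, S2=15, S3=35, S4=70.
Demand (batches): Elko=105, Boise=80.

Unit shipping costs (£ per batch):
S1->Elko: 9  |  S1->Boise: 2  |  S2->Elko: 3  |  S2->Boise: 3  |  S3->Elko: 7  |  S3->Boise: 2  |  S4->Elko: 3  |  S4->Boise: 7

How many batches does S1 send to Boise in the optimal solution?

Optimal shipments:
  S1→Boise: 65 × £2 = £130
  S2→Elko: 15 × £3 = £45
  S3→Elko: 20 × £7 = £140
  S3→Boise: 15 × £2 = £30
  S4→Elko: 70 × £3 = £210
Total cost = £555.
So S1→Boise carries 65 batches.

65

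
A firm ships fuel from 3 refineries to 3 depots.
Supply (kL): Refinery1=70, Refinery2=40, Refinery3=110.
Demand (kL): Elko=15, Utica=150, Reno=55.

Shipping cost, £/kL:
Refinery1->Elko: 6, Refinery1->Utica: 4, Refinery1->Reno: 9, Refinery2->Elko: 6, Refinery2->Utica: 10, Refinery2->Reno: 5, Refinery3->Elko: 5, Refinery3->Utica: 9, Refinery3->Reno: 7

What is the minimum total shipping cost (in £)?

Optimal allocation:
  Refinery1->Utica: 70 kL
  Refinery2->Reno: 40 kL
  Refinery3->Elko: 15 kL
  Refinery3->Utica: 80 kL
  Refinery3->Reno: 15 kL
Total cost = £1380.
(Supply check: Refinery1 ships 70; Refinery2 ships 40; Refinery3 ships 110.)

1380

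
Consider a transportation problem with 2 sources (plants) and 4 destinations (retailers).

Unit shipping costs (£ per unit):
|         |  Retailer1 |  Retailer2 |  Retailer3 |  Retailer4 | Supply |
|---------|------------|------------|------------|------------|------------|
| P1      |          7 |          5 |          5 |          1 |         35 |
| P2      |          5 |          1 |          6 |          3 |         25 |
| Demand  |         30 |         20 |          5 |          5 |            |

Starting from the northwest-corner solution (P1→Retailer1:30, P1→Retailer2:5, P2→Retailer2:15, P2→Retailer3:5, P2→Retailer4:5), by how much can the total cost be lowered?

45

Current plan cost = 30·7 + 5·5 + 15·1 + 5·6 + 5·3 = £295.
Optimal plan:
  P1 to Retailer1: 25 × £7 = £175
  P1 to Retailer3: 5 × £5 = £25
  P1 to Retailer4: 5 × £1 = £5
  P2 to Retailer1: 5 × £5 = £25
  P2 to Retailer2: 20 × £1 = £20
Optimal cost = £250.
Saving = 295 − 250 = £45.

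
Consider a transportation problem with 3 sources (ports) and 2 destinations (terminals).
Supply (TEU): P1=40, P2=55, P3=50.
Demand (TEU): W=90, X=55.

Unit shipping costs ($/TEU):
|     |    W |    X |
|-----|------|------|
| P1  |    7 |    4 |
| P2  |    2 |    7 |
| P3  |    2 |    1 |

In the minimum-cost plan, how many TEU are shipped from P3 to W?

35

Solving gives:
  P1→X: 40 × $4 = $160
  P2→W: 55 × $2 = $110
  P3→W: 35 × $2 = $70
  P3→X: 15 × $1 = $15
Total cost = $355.
So P3→W carries 35 TEU.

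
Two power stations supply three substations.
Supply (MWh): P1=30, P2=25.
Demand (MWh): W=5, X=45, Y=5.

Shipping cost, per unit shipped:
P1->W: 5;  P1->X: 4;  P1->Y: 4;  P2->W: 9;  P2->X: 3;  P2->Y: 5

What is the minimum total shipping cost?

A cheapest plan:
  P1->W: 5 × 5 = 25
  P1->X: 20 × 4 = 80
  P1->Y: 5 × 4 = 20
  P2->X: 25 × 3 = 75
Total = 25 + 80 + 20 + 75 = 200.

200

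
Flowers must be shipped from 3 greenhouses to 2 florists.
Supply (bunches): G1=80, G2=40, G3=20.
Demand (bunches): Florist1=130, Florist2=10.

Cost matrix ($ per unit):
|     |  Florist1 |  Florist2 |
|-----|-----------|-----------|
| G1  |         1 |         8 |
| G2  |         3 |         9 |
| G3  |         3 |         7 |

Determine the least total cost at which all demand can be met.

An optimal shipping plan:
  G1 to Florist1: 80 bunches
  G2 to Florist1: 40 bunches
  G3 to Florist1: 10 bunches
  G3 to Florist2: 10 bunches
Total cost = $300.

300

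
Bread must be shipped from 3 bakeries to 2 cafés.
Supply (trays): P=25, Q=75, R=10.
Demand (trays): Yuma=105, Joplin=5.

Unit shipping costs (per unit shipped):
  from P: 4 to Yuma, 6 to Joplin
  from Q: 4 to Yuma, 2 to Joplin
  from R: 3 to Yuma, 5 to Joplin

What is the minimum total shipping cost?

An optimal shipping plan:
  P->Yuma: 25 trays
  Q->Yuma: 70 trays
  Q->Joplin: 5 trays
  R->Yuma: 10 trays
Total cost = 420.
(Supply check: P ships 25; Q ships 75; R ships 10.)

420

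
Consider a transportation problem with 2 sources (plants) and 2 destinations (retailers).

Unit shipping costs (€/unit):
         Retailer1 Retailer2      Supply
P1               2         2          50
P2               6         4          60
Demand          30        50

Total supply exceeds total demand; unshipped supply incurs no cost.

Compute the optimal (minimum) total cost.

220

A cheapest plan:
  P1–Retailer1: 30 × €2 = €60
  P1–Retailer2: 20 × €2 = €40
  P2–Retailer2: 30 × €4 = €120
Total = 60 + 40 + 120 = €220.
(Supply check: P1 ships 50; P2 ships 30.)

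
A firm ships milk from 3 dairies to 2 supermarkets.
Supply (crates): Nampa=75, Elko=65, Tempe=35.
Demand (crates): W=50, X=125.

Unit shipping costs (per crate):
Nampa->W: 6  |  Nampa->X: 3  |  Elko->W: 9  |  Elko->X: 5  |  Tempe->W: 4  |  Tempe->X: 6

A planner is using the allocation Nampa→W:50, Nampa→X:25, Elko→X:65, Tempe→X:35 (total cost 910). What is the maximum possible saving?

175

Current plan cost = 50·6 + 25·3 + 65·5 + 35·6 = 910.
Optimal plan:
  Nampa->W: 15 × 6 = 90
  Nampa->X: 60 × 3 = 180
  Elko->X: 65 × 5 = 325
  Tempe->W: 35 × 4 = 140
Optimal cost = 735.
Saving = 910 − 735 = 175.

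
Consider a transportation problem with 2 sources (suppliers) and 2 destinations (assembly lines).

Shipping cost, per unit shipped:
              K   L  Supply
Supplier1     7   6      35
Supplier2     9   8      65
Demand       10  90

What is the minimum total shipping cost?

Optimal allocation:
  Supplier1→L: 35 × 6 = 210
  Supplier2→K: 10 × 9 = 90
  Supplier2→L: 55 × 8 = 440
Total = 210 + 90 + 440 = 740.

740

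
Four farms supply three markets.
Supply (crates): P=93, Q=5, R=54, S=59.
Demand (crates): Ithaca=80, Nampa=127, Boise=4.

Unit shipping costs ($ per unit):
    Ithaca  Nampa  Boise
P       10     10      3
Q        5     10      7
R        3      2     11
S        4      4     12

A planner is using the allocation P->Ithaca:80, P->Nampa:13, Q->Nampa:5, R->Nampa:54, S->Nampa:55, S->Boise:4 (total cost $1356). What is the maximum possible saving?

Current plan cost = 80·10 + 13·10 + 5·10 + 54·2 + 55·4 + 4·12 = $1356.
Optimal plan:
  P to Ithaca: 16 crates
  P to Nampa: 73 crates
  P to Boise: 4 crates
  Q to Ithaca: 5 crates
  R to Nampa: 54 crates
  S to Ithaca: 59 crates
Optimal cost = $1271.
Saving = 1356 − 1271 = $85.

85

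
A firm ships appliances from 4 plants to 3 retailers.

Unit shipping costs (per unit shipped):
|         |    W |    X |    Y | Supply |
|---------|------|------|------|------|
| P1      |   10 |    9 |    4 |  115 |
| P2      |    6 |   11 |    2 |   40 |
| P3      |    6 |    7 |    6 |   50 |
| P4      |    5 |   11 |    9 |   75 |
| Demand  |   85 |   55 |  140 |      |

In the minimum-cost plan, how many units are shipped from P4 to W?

Optimal shipments:
  P1->X: 15 × 9 = 135
  P1->Y: 100 × 4 = 400
  P2->Y: 40 × 2 = 80
  P3->W: 10 × 6 = 60
  P3->X: 40 × 7 = 280
  P4->W: 75 × 5 = 375
Total cost = 1330.
So P4→W carries 75 units.

75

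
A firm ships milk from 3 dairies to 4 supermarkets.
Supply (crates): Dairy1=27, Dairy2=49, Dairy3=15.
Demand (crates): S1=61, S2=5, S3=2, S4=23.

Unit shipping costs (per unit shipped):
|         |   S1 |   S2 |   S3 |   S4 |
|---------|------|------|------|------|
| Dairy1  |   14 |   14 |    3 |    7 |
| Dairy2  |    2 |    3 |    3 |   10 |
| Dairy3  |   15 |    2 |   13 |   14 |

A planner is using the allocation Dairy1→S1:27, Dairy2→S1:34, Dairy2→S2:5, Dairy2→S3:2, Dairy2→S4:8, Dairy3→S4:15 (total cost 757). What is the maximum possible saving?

Current plan cost = 27·14 + 34·2 + 5·3 + 2·3 + 8·10 + 15·14 = 757.
Optimal plan:
  Dairy1 to S1: 2 × 14 = 28
  Dairy1 to S3: 2 × 3 = 6
  Dairy1 to S4: 23 × 7 = 161
  Dairy2 to S1: 49 × 2 = 98
  Dairy3 to S1: 10 × 15 = 150
  Dairy3 to S2: 5 × 2 = 10
Optimal cost = 453.
Saving = 757 − 453 = 304.

304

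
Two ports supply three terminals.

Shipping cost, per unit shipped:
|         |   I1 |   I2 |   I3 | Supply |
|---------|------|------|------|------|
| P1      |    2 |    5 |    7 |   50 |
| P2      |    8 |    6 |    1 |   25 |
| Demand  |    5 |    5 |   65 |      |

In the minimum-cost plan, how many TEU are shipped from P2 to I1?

Optimal shipments:
  P1–I1: 5 × 2 = 10
  P1–I2: 5 × 5 = 25
  P1–I3: 40 × 7 = 280
  P2–I3: 25 × 1 = 25
Total cost = 340.
The route P2→I1 is not used.

0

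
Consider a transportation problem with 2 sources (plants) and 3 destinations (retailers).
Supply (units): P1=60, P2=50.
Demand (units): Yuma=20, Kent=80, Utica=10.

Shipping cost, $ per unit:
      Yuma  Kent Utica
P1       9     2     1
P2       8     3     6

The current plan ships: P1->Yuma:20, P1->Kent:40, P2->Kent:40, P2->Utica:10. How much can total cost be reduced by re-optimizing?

80

Current plan cost = 20·9 + 40·2 + 40·3 + 10·6 = $440.
Optimal plan:
  P1→Kent: 50 × $2 = $100
  P1→Utica: 10 × $1 = $10
  P2→Yuma: 20 × $8 = $160
  P2→Kent: 30 × $3 = $90
Optimal cost = $360.
Saving = 440 − 360 = $80.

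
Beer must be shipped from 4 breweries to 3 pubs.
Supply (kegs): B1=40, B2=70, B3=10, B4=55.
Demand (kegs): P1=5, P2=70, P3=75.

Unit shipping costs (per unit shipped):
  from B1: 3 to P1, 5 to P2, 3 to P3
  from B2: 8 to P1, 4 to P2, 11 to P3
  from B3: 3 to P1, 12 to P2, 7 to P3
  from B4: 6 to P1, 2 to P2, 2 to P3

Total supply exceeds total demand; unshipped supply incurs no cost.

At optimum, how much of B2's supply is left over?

An optimal plan:
  B1 to P3: 40 × 3 = 120
  B2 to P2: 50 × 4 = 200
  B3 to P1: 5 × 3 = 15
  B4 to P2: 20 × 2 = 40
  B4 to P3: 35 × 2 = 70
Total cost = 445.
B2 ships 50 of its 70, leaving 20.

20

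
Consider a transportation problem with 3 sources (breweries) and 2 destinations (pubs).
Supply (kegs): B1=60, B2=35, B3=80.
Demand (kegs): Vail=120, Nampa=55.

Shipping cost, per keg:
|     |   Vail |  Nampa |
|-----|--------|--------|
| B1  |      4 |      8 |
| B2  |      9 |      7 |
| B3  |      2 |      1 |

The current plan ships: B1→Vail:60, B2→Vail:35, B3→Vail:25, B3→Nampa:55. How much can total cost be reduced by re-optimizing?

Current plan cost = 60·4 + 35·9 + 25·2 + 55·1 = 660.
Optimal plan:
  B1–Vail: 60 × 4 = 240
  B2–Nampa: 35 × 7 = 245
  B3–Vail: 60 × 2 = 120
  B3–Nampa: 20 × 1 = 20
Optimal cost = 625.
Saving = 660 − 625 = 35.

35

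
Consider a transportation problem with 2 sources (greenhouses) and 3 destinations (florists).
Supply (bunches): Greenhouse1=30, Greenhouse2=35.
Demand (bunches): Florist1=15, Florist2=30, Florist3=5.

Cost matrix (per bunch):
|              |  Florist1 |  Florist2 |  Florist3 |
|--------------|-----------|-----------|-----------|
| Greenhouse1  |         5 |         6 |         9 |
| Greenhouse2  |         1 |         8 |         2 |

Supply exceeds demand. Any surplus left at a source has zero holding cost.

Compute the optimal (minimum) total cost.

Optimal allocation:
  Greenhouse1→Florist2: 30 × 6 = 180
  Greenhouse2→Florist1: 15 × 1 = 15
  Greenhouse2→Florist3: 5 × 2 = 10
Total = 180 + 15 + 10 = 205.

205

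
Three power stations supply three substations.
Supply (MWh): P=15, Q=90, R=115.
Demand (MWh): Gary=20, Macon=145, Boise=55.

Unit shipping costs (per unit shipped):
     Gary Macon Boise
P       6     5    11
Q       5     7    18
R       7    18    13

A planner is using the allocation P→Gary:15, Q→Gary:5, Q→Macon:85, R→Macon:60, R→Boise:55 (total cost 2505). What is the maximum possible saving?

Current plan cost = 15·6 + 5·5 + 85·7 + 60·18 + 55·13 = 2505.
Optimal plan:
  P->Macon: 15 × 5 = 75
  Q->Macon: 90 × 7 = 630
  R->Gary: 20 × 7 = 140
  R->Macon: 40 × 18 = 720
  R->Boise: 55 × 13 = 715
Optimal cost = 2280.
Saving = 2505 − 2280 = 225.

225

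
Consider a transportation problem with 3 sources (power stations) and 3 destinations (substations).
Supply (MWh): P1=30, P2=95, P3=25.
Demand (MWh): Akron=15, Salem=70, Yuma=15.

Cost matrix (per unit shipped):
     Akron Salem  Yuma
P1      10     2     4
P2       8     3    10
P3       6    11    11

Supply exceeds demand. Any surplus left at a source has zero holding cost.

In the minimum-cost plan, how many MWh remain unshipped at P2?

An optimal plan:
  P1->Salem: 15 × 2 = 30
  P1->Yuma: 15 × 4 = 60
  P2->Salem: 55 × 3 = 165
  P3->Akron: 15 × 6 = 90
Total cost = 345.
P2 ships 55 of its 95, leaving 40.

40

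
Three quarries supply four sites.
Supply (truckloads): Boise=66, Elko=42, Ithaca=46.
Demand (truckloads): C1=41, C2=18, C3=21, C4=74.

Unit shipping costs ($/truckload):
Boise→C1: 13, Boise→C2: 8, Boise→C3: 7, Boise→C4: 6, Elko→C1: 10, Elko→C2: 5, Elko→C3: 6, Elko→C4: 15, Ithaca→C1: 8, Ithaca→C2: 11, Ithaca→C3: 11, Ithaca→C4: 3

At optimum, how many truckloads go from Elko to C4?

0

The minimum-cost plan:
  Boise–C3: 21 × $7 = $147
  Boise–C4: 45 × $6 = $270
  Elko–C1: 24 × $10 = $240
  Elko–C2: 18 × $5 = $90
  Ithaca–C1: 17 × $8 = $136
  Ithaca–C4: 29 × $3 = $87
Total cost = $970.
The route Elko→C4 is not used.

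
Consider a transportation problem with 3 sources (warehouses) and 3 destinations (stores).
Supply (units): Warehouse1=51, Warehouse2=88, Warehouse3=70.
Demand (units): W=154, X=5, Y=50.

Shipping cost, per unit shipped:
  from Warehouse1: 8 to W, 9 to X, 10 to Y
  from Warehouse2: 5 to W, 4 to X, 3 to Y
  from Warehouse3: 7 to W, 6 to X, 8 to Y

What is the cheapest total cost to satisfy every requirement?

1233

Optimal allocation:
  Warehouse1->W: 51 × 8 = 408
  Warehouse2->W: 33 × 5 = 165
  Warehouse2->X: 5 × 4 = 20
  Warehouse2->Y: 50 × 3 = 150
  Warehouse3->W: 70 × 7 = 490
Total = 408 + 165 + 20 + 150 + 490 = 1233.
(Supply check: Warehouse1 ships 51; Warehouse2 ships 88; Warehouse3 ships 70.)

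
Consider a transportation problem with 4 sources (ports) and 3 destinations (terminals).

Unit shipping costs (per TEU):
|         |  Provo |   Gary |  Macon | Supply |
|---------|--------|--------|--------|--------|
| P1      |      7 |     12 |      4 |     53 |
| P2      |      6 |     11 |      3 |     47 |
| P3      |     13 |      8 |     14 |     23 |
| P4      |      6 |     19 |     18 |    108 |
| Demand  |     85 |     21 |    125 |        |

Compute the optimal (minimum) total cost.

1473

An optimal shipping plan:
  P1->Macon: 53 × 4 = 212
  P2->Macon: 47 × 3 = 141
  P3->Gary: 21 × 8 = 168
  P3->Macon: 2 × 14 = 28
  P4->Provo: 85 × 6 = 510
  P4->Macon: 23 × 18 = 414
Total = 212 + 141 + 168 + 28 + 510 + 414 = 1473.
(Supply check: P1 ships 53; P2 ships 47; P3 ships 23; P4 ships 108.)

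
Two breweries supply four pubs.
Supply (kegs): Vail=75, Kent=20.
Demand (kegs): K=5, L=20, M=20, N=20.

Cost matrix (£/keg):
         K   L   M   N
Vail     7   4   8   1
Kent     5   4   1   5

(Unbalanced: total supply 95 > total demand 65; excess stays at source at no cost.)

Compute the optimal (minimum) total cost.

155

An optimal shipping plan:
  Vail→K: 5 × £7 = £35
  Vail→L: 20 × £4 = £80
  Vail→N: 20 × £1 = £20
  Kent→M: 20 × £1 = £20
Total = 35 + 80 + 20 + 20 = £155.
(Supply check: Vail ships 45; Kent ships 20.)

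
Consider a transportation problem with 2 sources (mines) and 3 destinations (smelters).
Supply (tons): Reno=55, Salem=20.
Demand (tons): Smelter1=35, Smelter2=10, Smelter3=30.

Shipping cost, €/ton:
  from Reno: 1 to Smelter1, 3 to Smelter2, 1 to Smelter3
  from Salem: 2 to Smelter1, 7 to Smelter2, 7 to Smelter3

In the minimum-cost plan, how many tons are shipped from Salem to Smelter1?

20

Optimal shipments:
  Reno–Smelter1: 15 tons
  Reno–Smelter2: 10 tons
  Reno–Smelter3: 30 tons
  Salem–Smelter1: 20 tons
Total cost = €115.
So Salem→Smelter1 carries 20 tons.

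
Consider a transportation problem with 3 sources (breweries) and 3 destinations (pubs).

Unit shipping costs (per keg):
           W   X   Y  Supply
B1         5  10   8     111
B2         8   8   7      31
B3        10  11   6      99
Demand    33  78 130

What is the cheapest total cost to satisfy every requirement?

Optimal allocation:
  B1->W: 33 × 5 = 165
  B1->X: 47 × 10 = 470
  B1->Y: 31 × 8 = 248
  B2->X: 31 × 8 = 248
  B3->Y: 99 × 6 = 594
Total = 165 + 470 + 248 + 248 + 594 = 1725.
(Supply check: B1 ships 111; B2 ships 31; B3 ships 99.)

1725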